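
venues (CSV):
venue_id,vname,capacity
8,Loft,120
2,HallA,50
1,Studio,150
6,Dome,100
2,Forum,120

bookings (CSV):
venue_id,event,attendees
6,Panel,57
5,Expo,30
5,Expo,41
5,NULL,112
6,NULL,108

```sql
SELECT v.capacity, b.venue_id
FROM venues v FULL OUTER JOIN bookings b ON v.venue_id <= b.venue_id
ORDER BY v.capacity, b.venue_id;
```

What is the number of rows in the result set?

18

FULL OUTER JOIN keeps every row from both sides; unmatched rows get NULL for the other side's columns.
Matching on v.venue_id <= b.venue_id.
- venue_id=8: no b row matches, row kept with b columns NULL.
- venue_id=2: 5 matching b row(s), so 5 row(s) emitted.
- venue_id=1: 5 matching b row(s), so 5 row(s) emitted.
- venue_id=6: 2 matching b row(s), so 2 row(s) emitted.
- venue_id=2: 5 matching b row(s), so 5 row(s) emitted.
Total: 17 matched + 1 padded = 18 rows.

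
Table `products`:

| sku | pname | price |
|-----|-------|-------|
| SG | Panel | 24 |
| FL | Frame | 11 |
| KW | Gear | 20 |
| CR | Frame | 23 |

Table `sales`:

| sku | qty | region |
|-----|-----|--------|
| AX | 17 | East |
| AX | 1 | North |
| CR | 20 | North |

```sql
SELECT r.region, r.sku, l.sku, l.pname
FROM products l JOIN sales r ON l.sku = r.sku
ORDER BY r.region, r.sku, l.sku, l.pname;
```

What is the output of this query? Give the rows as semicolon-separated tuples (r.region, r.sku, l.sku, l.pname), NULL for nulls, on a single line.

(North, CR, CR, Frame)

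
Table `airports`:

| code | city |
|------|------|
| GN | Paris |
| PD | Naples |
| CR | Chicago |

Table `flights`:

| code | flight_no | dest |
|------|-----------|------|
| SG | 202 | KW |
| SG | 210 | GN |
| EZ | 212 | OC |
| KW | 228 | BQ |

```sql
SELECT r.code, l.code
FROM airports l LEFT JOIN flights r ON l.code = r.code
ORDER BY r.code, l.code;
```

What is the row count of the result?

3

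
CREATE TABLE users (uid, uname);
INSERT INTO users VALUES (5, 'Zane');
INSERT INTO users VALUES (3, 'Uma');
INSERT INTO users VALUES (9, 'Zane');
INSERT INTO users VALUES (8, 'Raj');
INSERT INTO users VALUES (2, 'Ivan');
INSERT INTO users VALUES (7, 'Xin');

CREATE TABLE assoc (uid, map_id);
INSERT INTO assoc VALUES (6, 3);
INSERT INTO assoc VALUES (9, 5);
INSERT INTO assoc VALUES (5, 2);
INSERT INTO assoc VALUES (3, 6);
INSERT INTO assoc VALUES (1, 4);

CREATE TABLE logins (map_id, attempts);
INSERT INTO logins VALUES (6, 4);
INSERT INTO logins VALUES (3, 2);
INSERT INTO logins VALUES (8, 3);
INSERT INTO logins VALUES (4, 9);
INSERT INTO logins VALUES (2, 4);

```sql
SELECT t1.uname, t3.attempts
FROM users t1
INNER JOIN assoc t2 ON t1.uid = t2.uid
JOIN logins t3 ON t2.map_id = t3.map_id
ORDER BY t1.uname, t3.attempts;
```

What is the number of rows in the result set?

2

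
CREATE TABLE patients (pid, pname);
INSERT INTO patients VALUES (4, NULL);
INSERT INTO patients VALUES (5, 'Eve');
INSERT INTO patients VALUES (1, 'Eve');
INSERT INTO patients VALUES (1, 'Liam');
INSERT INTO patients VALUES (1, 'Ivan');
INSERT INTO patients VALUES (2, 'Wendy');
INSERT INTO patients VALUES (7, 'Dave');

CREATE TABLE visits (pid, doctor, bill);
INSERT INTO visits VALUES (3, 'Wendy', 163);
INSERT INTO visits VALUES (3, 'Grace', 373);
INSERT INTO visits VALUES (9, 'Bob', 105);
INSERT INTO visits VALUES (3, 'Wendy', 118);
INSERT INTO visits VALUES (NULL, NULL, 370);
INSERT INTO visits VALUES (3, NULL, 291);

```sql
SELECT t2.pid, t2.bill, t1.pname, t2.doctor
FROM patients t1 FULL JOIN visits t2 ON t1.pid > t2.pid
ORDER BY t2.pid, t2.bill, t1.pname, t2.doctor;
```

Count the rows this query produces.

18

FULL OUTER JOIN keeps every row from both sides; unmatched rows get NULL for the other side's columns.
Matching on t1.pid > t2.pid. A NULL in a compared column never satisfies the condition.
- t1[0] pid=4 → 4 match(es) in t2 → 4 row(s).
- t1[1] pid=5 → 4 match(es) in t2 → 4 row(s).
- t1[2] pid=1 → no match; kept with NULLs on the t2 side.
- t1[3] pid=1 → no match; kept with NULLs on the t2 side.
- t1[4] pid=1 → no match; kept with NULLs on the t2 side.
- t1[5] pid=2 → no match; kept with NULLs on the t2 side.
- t1[6] pid=7 → 4 match(es) in t2 → 4 row(s).
- 2 t2 row(s) had no t1 match → kept, t1 columns NULL.
Total: 12 matched + 6 padded = 18 rows.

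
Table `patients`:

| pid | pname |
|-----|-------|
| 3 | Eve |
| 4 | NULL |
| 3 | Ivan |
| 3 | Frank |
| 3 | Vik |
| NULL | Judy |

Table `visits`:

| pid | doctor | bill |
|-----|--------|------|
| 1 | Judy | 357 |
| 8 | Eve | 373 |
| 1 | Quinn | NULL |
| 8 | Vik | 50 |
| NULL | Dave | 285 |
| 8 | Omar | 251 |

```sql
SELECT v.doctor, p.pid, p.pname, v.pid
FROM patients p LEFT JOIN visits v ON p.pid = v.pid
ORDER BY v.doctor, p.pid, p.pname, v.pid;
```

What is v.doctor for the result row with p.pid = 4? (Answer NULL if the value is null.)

NULL

LEFT JOIN keeps every row from `patients`; unmatched rows get NULL for `visits`'s columns.
Matching on p.pid = v.pid. A NULL in a compared column never satisfies the condition.
Matched pairs: 0; unmatched p rows kept: 6.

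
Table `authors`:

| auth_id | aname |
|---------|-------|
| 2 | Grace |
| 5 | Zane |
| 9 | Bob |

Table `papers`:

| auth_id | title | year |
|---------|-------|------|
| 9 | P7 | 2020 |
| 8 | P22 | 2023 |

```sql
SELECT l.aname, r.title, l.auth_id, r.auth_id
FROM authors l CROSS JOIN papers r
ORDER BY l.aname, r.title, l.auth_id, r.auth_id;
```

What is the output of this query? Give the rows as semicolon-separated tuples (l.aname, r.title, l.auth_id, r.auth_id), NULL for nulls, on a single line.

(Bob, P22, 9, 8); (Bob, P7, 9, 9); (Grace, P22, 2, 8); (Grace, P7, 2, 9); (Zane, P22, 5, 8); (Zane, P7, 5, 9)

CROSS JOIN pairs every row of `authors` with every row of `papers`: 3 × 2 = 6 rows.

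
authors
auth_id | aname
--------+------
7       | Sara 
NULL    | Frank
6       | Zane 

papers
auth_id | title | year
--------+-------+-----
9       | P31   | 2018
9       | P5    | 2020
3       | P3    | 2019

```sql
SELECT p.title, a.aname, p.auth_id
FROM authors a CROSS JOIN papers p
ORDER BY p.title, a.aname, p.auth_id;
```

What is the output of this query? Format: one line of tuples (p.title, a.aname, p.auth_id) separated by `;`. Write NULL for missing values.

(P3, Frank, 3); (P3, Sara, 3); (P3, Zane, 3); (P31, Frank, 9); (P31, Sara, 9); (P31, Zane, 9); (P5, Frank, 9); (P5, Sara, 9); (P5, Zane, 9)

CROSS JOIN pairs every row of `authors` with every row of `papers`: 3 × 3 = 9 rows.
After projecting and ordering:
p.title | a.aname | p.auth_id
P3 | Frank | 3
P3 | Sara | 3
P3 | Zane | 3
P31 | Frank | 9
P31 | Sara | 9
P31 | Zane | 9
P5 | Frank | 9
P5 | Sara | 9
P5 | Zane | 9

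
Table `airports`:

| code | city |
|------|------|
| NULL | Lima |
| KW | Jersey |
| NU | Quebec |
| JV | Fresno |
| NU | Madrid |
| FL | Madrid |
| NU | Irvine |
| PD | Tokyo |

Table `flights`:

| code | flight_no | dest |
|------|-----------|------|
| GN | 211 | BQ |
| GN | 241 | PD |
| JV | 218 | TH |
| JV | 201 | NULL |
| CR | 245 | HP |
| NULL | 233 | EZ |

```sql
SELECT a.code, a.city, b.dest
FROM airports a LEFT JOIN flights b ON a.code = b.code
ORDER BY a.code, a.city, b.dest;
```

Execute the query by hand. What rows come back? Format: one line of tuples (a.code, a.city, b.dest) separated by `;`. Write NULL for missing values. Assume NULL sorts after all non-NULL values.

LEFT JOIN keeps every row from `airports`; unmatched rows get NULL for `flights`'s columns.
Matching on a.code = b.code. A NULL in a compared column never satisfies the condition.
- code=NULL: no b row matches, row kept with b columns NULL.
- code=KW: no b row matches, row kept with b columns NULL.
- code=NU: no b row matches, row kept with b columns NULL.
- code=JV: 2 matching b row(s), so 2 row(s) emitted.
- code=NU: no b row matches, row kept with b columns NULL.
- code=FL: no b row matches, row kept with b columns NULL.
- code=NU: no b row matches, row kept with b columns NULL.
- code=PD: no b row matches, row kept with b columns NULL.
After projecting and ordering:
a.code | a.city | b.dest
FL | Madrid | NULL
JV | Fresno | TH
JV | Fresno | NULL
KW | Jersey | NULL
NU | Irvine | NULL
NU | Madrid | NULL
NU | Quebec | NULL
PD | Tokyo | NULL
NULL | Lima | NULL

(FL, Madrid, NULL); (JV, Fresno, TH); (JV, Fresno, NULL); (KW, Jersey, NULL); (NU, Irvine, NULL); (NU, Madrid, NULL); (NU, Quebec, NULL); (PD, Tokyo, NULL); (NULL, Lima, NULL)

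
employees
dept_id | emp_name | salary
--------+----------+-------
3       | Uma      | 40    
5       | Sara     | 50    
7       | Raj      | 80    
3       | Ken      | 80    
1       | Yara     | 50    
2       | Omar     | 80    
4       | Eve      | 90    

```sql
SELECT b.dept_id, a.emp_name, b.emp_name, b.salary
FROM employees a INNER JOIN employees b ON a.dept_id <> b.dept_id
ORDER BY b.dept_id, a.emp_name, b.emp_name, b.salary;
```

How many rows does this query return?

40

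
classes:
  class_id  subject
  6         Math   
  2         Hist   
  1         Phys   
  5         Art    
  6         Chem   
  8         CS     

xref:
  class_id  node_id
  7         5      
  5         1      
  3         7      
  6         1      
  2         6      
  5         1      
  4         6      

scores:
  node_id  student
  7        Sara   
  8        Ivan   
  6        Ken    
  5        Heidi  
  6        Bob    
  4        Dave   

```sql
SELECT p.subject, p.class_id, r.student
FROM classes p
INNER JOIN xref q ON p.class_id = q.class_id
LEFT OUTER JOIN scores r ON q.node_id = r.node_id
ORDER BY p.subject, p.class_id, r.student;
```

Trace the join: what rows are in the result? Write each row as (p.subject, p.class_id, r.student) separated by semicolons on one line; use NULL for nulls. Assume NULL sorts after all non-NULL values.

(Art, 5, NULL); (Art, 5, NULL); (Chem, 6, NULL); (Hist, 2, Bob); (Hist, 2, Ken); (Math, 6, NULL)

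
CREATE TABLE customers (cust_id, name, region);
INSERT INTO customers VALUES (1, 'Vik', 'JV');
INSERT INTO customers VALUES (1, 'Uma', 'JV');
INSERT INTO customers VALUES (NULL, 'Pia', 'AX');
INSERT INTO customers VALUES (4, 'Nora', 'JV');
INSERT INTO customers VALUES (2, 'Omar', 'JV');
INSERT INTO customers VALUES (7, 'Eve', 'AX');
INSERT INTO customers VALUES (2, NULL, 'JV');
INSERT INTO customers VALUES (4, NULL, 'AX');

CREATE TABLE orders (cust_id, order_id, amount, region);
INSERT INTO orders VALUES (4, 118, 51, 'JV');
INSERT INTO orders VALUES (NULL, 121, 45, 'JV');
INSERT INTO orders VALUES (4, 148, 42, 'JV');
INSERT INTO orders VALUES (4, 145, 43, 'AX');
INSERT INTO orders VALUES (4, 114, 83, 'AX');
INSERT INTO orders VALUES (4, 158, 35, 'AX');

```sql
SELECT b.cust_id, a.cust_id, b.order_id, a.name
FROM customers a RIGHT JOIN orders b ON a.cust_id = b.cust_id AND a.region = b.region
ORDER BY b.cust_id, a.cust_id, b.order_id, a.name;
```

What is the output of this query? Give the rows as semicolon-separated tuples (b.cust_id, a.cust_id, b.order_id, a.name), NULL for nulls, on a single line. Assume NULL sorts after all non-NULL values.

(4, 4, 114, NULL); (4, 4, 118, Nora); (4, 4, 145, NULL); (4, 4, 148, Nora); (4, 4, 158, NULL); (NULL, NULL, 121, NULL)

RIGHT JOIN keeps every row from `orders`; unmatched rows get NULL for `customers`'s columns.
Matching on a.cust_id = b.cust_id AND a.region = b.region. A NULL in a compared column never satisfies the condition.
- a (cust_id=1, region=JV) has no partner in b.
- a (cust_id=1, region=JV) has no partner in b.
- a (cust_id=NULL, region=AX) has no partner in b.
- a (cust_id=4, region=JV) pairs with 2 row(s) of b.
- a (cust_id=2, region=JV) has no partner in b.
- a (cust_id=7, region=AX) has no partner in b.
- a (cust_id=2, region=JV) has no partner in b.
- a (cust_id=4, region=AX) pairs with 3 row(s) of b.
- 1 b row(s) had no a match → kept, a columns NULL.
After projecting and ordering:
b.cust_id | a.cust_id | b.order_id | a.name
4 | 4 | 114 | NULL
4 | 4 | 118 | Nora
4 | 4 | 145 | NULL
4 | 4 | 148 | Nora
4 | 4 | 158 | NULL
NULL | NULL | 121 | NULL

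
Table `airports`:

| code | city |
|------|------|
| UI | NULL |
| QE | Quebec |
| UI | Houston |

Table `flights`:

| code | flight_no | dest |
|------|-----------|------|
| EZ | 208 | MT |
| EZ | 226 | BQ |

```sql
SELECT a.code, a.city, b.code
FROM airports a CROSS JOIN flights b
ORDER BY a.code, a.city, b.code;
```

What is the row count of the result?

6

CROSS JOIN pairs every row of `airports` with every row of `flights`: 3 × 2 = 6 rows.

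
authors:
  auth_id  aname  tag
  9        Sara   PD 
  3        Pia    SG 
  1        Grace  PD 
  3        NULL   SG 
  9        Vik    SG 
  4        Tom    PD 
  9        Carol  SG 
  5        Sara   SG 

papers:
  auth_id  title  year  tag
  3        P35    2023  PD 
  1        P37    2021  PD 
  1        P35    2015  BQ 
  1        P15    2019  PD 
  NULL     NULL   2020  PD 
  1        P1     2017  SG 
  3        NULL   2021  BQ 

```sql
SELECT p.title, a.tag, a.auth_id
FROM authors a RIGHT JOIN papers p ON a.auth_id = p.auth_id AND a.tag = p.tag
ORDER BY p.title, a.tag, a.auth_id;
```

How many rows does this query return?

7

RIGHT JOIN keeps every row from `papers`; unmatched rows get NULL for `authors`'s columns.
Matching on a.auth_id = p.auth_id AND a.tag = p.tag. A NULL in a compared column never satisfies the condition.
- a row (auth_id=9, tag=PD): no match.
- a row (auth_id=3, tag=SG): no match.
- a row (auth_id=1, tag=PD): matches 2 p row(s) → 2 output row(s).
- a row (auth_id=3, tag=SG): no match.
- a row (auth_id=9, tag=SG): no match.
- a row (auth_id=4, tag=PD): no match.
- a row (auth_id=9, tag=SG): no match.
- a row (auth_id=5, tag=SG): no match.
- 5 p row(s) had no a match → kept, a columns NULL.
Total: 2 matched + 5 padded = 7 rows.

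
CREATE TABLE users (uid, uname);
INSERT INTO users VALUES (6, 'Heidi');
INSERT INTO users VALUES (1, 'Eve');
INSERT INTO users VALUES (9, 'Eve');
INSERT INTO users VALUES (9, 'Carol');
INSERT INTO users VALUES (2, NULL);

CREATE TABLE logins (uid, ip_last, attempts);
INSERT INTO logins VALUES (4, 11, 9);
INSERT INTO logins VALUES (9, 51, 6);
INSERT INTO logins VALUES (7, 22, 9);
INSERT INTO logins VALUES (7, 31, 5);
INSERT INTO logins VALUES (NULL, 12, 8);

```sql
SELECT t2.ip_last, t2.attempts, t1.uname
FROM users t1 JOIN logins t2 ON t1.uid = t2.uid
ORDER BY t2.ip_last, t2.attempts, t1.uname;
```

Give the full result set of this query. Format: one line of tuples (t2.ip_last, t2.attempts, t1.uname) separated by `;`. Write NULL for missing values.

(51, 6, Carol); (51, 6, Eve)

INNER JOIN keeps only pairs where the ON condition holds.
Matching on t1.uid = t2.uid. A NULL in a compared column never satisfies the condition.
- uid=6: no matching t2 row, dropped.
- uid=1: no matching t2 row, dropped.
- uid=9: 1 matching t2 row(s), so 1 row(s) emitted.
- uid=9: 1 matching t2 row(s), so 1 row(s) emitted.
- uid=2: no matching t2 row, dropped.
After projecting and ordering:
t2.ip_last | t2.attempts | t1.uname
51 | 6 | Carol
51 | 6 | Eve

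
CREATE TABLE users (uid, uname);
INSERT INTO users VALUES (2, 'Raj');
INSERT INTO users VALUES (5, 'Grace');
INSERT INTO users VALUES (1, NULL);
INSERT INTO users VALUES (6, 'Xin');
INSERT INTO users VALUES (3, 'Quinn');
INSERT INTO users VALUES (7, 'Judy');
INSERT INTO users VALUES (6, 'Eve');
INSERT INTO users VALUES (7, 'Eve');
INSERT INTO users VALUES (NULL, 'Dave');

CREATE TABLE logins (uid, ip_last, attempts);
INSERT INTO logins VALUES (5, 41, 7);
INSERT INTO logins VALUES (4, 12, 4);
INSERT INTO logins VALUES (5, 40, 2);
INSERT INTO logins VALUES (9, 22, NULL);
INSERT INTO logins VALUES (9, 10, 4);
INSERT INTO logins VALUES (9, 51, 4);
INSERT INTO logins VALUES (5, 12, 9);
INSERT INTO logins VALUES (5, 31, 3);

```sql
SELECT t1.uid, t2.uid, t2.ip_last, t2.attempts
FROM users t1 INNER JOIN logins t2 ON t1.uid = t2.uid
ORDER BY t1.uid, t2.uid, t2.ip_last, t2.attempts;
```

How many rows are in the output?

INNER JOIN keeps only pairs where the ON condition holds.
Matching on t1.uid = t2.uid. A NULL in a compared column never satisfies the condition.
- t1 (uid=2) has no partner → excluded.
- t1 (uid=5) pairs with 4 row(s) of t2.
- t1 (uid=1) has no partner → excluded.
- t1 (uid=6) has no partner → excluded.
- t1 (uid=3) has no partner → excluded.
- t1 (uid=7) has no partner → excluded.
- t1 (uid=6) has no partner → excluded.
- t1 (uid=7) has no partner → excluded.
- t1 (uid=NULL) has no partner → excluded.
Total: 4 rows.

4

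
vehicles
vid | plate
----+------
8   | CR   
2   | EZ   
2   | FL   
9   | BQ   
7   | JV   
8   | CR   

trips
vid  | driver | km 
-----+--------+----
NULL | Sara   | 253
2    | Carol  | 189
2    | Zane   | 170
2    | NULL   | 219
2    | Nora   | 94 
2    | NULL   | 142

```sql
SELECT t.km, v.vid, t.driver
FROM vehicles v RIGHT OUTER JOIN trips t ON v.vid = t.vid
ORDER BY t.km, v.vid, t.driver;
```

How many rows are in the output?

RIGHT JOIN keeps every row from `trips`; unmatched rows get NULL for `vehicles`'s columns.
Matching on v.vid = t.vid. A NULL in a compared column never satisfies the condition.
Matched pairs: 10; unmatched t rows kept: 1.
Total: 10 matched + 1 padded = 11 rows.

11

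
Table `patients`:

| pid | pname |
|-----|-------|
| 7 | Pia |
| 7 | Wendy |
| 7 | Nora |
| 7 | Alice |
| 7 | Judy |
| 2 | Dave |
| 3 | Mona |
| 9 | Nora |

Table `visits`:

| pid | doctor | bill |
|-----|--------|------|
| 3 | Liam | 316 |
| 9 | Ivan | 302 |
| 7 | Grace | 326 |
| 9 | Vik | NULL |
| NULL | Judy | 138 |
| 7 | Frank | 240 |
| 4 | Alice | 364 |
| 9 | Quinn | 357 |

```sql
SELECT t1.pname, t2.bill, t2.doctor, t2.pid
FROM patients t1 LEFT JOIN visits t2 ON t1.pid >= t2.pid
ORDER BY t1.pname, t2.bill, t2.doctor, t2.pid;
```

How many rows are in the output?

LEFT JOIN keeps every row from `patients`; unmatched rows get NULL for `visits`'s columns.
Matching on t1.pid >= t2.pid. A NULL in a compared column never satisfies the condition.
- t1[0] pid=7 → 4 match(es) in t2 → 4 row(s).
- t1[1] pid=7 → 4 match(es) in t2 → 4 row(s).
- t1[2] pid=7 → 4 match(es) in t2 → 4 row(s).
- t1[3] pid=7 → 4 match(es) in t2 → 4 row(s).
- t1[4] pid=7 → 4 match(es) in t2 → 4 row(s).
- t1[5] pid=2 → no match; kept with NULLs on the t2 side.
- t1[6] pid=3 → 1 match(es) in t2 → 1 row(s).
- t1[7] pid=9 → 7 match(es) in t2 → 7 row(s).
Total: 28 matched + 1 padded = 29 rows.

29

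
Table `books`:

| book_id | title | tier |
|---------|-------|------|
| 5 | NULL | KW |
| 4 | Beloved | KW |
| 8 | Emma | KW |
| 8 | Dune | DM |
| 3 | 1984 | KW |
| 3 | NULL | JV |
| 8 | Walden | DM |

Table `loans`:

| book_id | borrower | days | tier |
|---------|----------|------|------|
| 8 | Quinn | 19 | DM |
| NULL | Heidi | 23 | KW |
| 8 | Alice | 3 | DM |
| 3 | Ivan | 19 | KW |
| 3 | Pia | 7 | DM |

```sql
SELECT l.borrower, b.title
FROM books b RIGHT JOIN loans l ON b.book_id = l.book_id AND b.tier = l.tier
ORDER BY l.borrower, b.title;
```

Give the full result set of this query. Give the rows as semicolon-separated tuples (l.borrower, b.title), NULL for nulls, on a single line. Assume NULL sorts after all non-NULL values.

RIGHT JOIN keeps every row from `loans`; unmatched rows get NULL for `books`'s columns.
Matching on b.book_id = l.book_id AND b.tier = l.tier. A NULL in a compared column never satisfies the condition.
- b[0] book_id=5, tier=KW → no match.
- b[1] book_id=4, tier=KW → no match.
- b[2] book_id=8, tier=KW → no match.
- b[3] book_id=8, tier=DM → 2 match(es) in l → 2 row(s).
- b[4] book_id=3, tier=KW → 1 match(es) in l → 1 row(s).
- b[5] book_id=3, tier=JV → no match.
- b[6] book_id=8, tier=DM → 2 match(es) in l → 2 row(s).
- plus 2 unmatched l row(s), each kept with NULL b columns.
After projecting and ordering:
l.borrower | b.title
Alice | Dune
Alice | Walden
Heidi | NULL
Ivan | 1984
Pia | NULL
Quinn | Dune
Quinn | Walden

(Alice, Dune); (Alice, Walden); (Heidi, NULL); (Ivan, 1984); (Pia, NULL); (Quinn, Dune); (Quinn, Walden)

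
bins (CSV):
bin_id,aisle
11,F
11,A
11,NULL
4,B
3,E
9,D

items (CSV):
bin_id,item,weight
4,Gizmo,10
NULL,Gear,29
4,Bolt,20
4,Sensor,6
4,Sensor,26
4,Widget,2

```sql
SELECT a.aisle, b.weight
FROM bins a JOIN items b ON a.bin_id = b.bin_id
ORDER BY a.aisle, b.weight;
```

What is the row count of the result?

INNER JOIN keeps only pairs where the ON condition holds.
Matching on a.bin_id = b.bin_id. A NULL in a compared column never satisfies the condition.
- a (bin_id=11) has no partner → excluded.
- a (bin_id=11) has no partner → excluded.
- a (bin_id=11) has no partner → excluded.
- a (bin_id=4) pairs with 5 row(s) of b.
- a (bin_id=3) has no partner → excluded.
- a (bin_id=9) has no partner → excluded.
Total: 5 rows.

5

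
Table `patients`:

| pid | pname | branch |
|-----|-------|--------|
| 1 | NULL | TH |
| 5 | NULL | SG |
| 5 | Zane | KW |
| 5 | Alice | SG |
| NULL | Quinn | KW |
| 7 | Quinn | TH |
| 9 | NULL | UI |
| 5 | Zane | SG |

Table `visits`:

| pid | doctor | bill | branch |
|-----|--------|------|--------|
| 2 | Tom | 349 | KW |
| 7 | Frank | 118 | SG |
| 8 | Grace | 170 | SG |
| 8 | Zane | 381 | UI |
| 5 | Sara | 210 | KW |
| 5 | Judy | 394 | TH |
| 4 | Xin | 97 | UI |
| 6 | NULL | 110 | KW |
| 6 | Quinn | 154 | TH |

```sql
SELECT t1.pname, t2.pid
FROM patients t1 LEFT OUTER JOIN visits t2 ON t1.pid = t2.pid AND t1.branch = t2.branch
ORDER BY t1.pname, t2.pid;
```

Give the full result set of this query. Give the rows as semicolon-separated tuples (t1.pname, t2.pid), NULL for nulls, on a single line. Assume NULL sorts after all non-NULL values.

(Alice, NULL); (Quinn, NULL); (Quinn, NULL); (Zane, 5); (Zane, NULL); (NULL, NULL); (NULL, NULL); (NULL, NULL)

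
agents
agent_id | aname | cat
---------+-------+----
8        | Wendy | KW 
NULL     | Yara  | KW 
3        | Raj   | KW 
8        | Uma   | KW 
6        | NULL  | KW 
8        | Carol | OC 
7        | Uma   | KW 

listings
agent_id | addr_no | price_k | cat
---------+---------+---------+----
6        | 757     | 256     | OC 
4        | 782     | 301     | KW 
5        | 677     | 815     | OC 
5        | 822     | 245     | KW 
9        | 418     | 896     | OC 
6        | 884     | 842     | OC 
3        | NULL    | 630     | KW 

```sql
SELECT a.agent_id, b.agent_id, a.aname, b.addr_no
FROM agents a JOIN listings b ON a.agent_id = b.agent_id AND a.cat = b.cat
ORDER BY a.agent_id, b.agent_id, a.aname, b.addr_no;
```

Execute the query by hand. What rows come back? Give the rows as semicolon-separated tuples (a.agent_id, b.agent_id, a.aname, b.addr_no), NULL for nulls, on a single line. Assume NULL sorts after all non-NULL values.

INNER JOIN keeps only pairs where the ON condition holds.
Matching on a.agent_id = b.agent_id AND a.cat = b.cat. A NULL in a compared column never satisfies the condition.
- a row (agent_id=8, cat=KW): no match → dropped.
- a row (agent_id=NULL, cat=KW): no match → dropped.
- a row (agent_id=3, cat=KW): matches 1 b row(s) → 1 output row(s).
- a row (agent_id=8, cat=KW): no match → dropped.
- a row (agent_id=6, cat=KW): no match → dropped.
- a row (agent_id=8, cat=OC): no match → dropped.
- a row (agent_id=7, cat=KW): no match → dropped.
After projecting and ordering:
a.agent_id | b.agent_id | a.aname | b.addr_no
3 | 3 | Raj | NULL

(3, 3, Raj, NULL)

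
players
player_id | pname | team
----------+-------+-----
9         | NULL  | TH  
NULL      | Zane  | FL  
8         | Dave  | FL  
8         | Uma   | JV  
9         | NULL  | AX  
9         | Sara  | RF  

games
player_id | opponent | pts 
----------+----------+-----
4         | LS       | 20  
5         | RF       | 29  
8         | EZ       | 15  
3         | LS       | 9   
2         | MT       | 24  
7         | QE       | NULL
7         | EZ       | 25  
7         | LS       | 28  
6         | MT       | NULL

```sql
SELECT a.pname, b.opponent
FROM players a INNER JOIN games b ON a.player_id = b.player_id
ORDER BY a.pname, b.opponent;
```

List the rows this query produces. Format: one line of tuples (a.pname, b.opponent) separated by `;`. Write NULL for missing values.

INNER JOIN keeps only pairs where the ON condition holds.
Matching on a.player_id = b.player_id. A NULL in a compared column never satisfies the condition.
Matched pairs: 2.

(Dave, EZ); (Uma, EZ)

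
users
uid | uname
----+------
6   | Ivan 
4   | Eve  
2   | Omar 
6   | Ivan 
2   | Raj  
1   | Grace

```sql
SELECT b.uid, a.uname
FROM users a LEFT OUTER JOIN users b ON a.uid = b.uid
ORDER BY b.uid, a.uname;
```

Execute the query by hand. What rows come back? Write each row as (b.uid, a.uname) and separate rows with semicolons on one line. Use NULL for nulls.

(1, Grace); (2, Omar); (2, Omar); (2, Raj); (2, Raj); (4, Eve); (6, Ivan); (6, Ivan); (6, Ivan); (6, Ivan)

LEFT JOIN keeps every row from `users a`; unmatched rows get NULL for `users b`'s columns.
Matching on a.uid = b.uid.
- a row (uid=6): matches 2 b row(s) → 2 output row(s).
- a row (uid=4): matches 1 b row(s) → 1 output row(s).
- a row (uid=2): matches 2 b row(s) → 2 output row(s).
- a row (uid=6): matches 2 b row(s) → 2 output row(s).
- a row (uid=2): matches 2 b row(s) → 2 output row(s).
- a row (uid=1): matches 1 b row(s) → 1 output row(s).
After projecting and ordering:
b.uid | a.uname
1 | Grace
2 | Omar
2 | Omar
2 | Raj
2 | Raj
4 | Eve
6 | Ivan
6 | Ivan
6 | Ivan
6 | Ivan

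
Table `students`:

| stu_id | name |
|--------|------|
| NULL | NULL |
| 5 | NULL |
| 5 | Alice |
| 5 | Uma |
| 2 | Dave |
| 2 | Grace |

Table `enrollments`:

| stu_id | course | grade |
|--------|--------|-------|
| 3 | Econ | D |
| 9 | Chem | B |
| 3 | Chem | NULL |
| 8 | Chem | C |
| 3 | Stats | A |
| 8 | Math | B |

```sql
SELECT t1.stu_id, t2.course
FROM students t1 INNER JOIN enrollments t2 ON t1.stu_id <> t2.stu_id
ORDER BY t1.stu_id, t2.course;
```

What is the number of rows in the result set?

INNER JOIN keeps only pairs where the ON condition holds.
Matching on t1.stu_id <> t2.stu_id. A NULL in a compared column never satisfies the condition.
Matched pairs: 30.
Total: 30 rows.

30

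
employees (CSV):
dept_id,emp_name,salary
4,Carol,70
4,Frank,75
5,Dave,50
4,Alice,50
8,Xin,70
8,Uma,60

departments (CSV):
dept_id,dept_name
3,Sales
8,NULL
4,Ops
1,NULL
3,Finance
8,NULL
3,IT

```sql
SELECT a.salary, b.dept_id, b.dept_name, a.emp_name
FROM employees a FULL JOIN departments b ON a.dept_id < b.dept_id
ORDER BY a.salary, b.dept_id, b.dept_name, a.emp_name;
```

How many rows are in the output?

15

FULL OUTER JOIN keeps every row from both sides; unmatched rows get NULL for the other side's columns.
Matching on a.dept_id < b.dept_id.
- dept_id=4: 2 matching b row(s), so 2 row(s) emitted.
- dept_id=4: 2 matching b row(s), so 2 row(s) emitted.
- dept_id=5: 2 matching b row(s), so 2 row(s) emitted.
- dept_id=4: 2 matching b row(s), so 2 row(s) emitted.
- dept_id=8: no b row matches, row kept with b columns NULL.
- dept_id=8: no b row matches, row kept with b columns NULL.
- 5 b row(s) had no a match → kept, a columns NULL.
Total: 8 matched + 7 padded = 15 rows.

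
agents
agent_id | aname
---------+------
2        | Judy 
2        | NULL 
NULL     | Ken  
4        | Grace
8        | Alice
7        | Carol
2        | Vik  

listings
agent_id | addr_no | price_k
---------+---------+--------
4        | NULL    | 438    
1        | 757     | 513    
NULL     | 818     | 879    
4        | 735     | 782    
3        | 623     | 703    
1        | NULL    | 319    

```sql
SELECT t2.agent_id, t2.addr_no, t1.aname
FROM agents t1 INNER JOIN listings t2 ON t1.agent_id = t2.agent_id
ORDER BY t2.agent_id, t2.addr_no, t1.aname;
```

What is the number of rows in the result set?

2

INNER JOIN keeps only pairs where the ON condition holds.
Matching on t1.agent_id = t2.agent_id. A NULL in a compared column never satisfies the condition.
- t1 (agent_id=2) has no partner → excluded.
- t1 (agent_id=2) has no partner → excluded.
- t1 (agent_id=NULL) has no partner → excluded.
- t1 (agent_id=4) pairs with 2 row(s) of t2.
- t1 (agent_id=8) has no partner → excluded.
- t1 (agent_id=7) has no partner → excluded.
- t1 (agent_id=2) has no partner → excluded.
Total: 2 rows.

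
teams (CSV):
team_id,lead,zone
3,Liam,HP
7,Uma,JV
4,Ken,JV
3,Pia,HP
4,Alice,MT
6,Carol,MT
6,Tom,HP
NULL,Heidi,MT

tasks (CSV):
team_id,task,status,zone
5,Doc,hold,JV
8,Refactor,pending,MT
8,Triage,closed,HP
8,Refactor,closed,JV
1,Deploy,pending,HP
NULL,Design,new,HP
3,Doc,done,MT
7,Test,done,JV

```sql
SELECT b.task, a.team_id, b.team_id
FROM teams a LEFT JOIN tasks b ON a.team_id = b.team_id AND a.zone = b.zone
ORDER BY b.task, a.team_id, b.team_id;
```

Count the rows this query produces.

LEFT JOIN keeps every row from `teams`; unmatched rows get NULL for `tasks`'s columns.
Matching on a.team_id = b.team_id AND a.zone = b.zone. A NULL in a compared column never satisfies the condition.
Matched pairs: 1; unmatched a rows kept: 7.
Total: 1 matched + 7 padded = 8 rows.

8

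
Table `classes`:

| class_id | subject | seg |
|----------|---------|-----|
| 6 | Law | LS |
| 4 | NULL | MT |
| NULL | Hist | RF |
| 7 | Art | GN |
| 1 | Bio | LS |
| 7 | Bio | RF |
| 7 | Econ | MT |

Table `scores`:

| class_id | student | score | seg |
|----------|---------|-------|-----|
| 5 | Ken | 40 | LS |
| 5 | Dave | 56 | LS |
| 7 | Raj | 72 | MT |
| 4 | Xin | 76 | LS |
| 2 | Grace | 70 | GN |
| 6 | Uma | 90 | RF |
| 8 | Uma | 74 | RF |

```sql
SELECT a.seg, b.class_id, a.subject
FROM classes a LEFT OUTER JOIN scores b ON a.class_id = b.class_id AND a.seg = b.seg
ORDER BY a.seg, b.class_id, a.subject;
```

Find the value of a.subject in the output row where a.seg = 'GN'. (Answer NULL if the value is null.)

LEFT JOIN keeps every row from `classes`; unmatched rows get NULL for `scores`'s columns.
Matching on a.class_id = b.class_id AND a.seg = b.seg. A NULL in a compared column never satisfies the condition.
- a (class_id=6, seg=LS) has no partner → padded with NULL.
- a (class_id=4, seg=MT) has no partner → padded with NULL.
- a (class_id=NULL, seg=RF) has no partner → padded with NULL.
- a (class_id=7, seg=GN) has no partner → padded with NULL.
- a (class_id=1, seg=LS) has no partner → padded with NULL.
- a (class_id=7, seg=RF) has no partner → padded with NULL.
- a (class_id=7, seg=MT) pairs with 1 row(s) of b.

Art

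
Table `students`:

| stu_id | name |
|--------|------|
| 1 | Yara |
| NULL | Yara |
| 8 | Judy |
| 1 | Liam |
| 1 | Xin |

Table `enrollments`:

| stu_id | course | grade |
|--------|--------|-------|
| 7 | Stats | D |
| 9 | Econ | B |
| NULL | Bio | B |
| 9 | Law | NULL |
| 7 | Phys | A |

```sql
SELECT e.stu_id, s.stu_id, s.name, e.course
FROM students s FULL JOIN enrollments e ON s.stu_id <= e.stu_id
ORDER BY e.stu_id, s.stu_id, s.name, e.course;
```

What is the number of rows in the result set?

FULL OUTER JOIN keeps every row from both sides; unmatched rows get NULL for the other side's columns.
Matching on s.stu_id <= e.stu_id. A NULL in a compared column never satisfies the condition.
- s (stu_id=1) pairs with 4 row(s) of e.
- s (stu_id=NULL) has no partner → padded with NULL.
- s (stu_id=8) pairs with 2 row(s) of e.
- s (stu_id=1) pairs with 4 row(s) of e.
- s (stu_id=1) pairs with 4 row(s) of e.
- 1 e row(s) had no s match → kept, s columns NULL.
Total: 14 matched + 2 padded = 16 rows.

16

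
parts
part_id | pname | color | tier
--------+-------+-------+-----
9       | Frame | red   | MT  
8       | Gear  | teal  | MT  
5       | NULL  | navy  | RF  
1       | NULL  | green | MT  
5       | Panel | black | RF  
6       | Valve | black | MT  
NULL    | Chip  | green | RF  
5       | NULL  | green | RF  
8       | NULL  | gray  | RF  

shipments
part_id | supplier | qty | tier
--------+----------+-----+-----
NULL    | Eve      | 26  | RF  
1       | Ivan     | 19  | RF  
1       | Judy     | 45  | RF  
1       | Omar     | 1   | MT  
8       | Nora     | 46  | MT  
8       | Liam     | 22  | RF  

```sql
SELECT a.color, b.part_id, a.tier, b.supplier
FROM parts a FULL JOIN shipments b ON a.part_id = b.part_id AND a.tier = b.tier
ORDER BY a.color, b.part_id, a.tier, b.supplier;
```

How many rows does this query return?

FULL OUTER JOIN keeps every row from both sides; unmatched rows get NULL for the other side's columns.
Matching on a.part_id = b.part_id AND a.tier = b.tier. A NULL in a compared column never satisfies the condition.
- part_id=9, tier=MT: no b row matches, row kept with b columns NULL.
- part_id=8, tier=MT: 1 matching b row(s), so 1 row(s) emitted.
- part_id=5, tier=RF: no b row matches, row kept with b columns NULL.
- part_id=1, tier=MT: 1 matching b row(s), so 1 row(s) emitted.
- part_id=5, tier=RF: no b row matches, row kept with b columns NULL.
- part_id=6, tier=MT: no b row matches, row kept with b columns NULL.
- part_id=NULL, tier=RF: no b row matches, row kept with b columns NULL.
- part_id=5, tier=RF: no b row matches, row kept with b columns NULL.
- part_id=8, tier=RF: 1 matching b row(s), so 1 row(s) emitted.
- plus 3 unmatched b row(s), each kept with NULL a columns.
Total: 3 matched + 9 padded = 12 rows.

12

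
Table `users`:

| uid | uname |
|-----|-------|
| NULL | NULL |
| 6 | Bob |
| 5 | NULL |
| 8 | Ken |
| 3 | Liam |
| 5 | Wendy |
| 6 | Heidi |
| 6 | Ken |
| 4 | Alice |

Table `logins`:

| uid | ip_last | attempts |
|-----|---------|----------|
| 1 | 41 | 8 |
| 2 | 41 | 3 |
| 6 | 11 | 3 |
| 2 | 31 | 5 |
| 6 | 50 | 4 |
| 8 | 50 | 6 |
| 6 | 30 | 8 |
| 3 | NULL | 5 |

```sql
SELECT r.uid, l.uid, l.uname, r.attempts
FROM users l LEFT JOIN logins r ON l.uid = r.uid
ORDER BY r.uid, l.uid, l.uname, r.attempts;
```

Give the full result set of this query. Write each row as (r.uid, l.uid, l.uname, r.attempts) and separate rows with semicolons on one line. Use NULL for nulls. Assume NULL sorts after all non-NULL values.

(3, 3, Liam, 5); (6, 6, Bob, 3); (6, 6, Bob, 4); (6, 6, Bob, 8); (6, 6, Heidi, 3); (6, 6, Heidi, 4); (6, 6, Heidi, 8); (6, 6, Ken, 3); (6, 6, Ken, 4); (6, 6, Ken, 8); (8, 8, Ken, 6); (NULL, 4, Alice, NULL); (NULL, 5, Wendy, NULL); (NULL, 5, NULL, NULL); (NULL, NULL, NULL, NULL)

LEFT JOIN keeps every row from `users`; unmatched rows get NULL for `logins`'s columns.
Matching on l.uid = r.uid. A NULL in a compared column never satisfies the condition.
- l[0] uid=NULL → no match; kept with NULLs on the r side.
- l[1] uid=6 → 3 match(es) in r → 3 row(s).
- l[2] uid=5 → no match; kept with NULLs on the r side.
- l[3] uid=8 → 1 match(es) in r → 1 row(s).
- l[4] uid=3 → 1 match(es) in r → 1 row(s).
- l[5] uid=5 → no match; kept with NULLs on the r side.
- l[6] uid=6 → 3 match(es) in r → 3 row(s).
- l[7] uid=6 → 3 match(es) in r → 3 row(s).
- l[8] uid=4 → no match; kept with NULLs on the r side.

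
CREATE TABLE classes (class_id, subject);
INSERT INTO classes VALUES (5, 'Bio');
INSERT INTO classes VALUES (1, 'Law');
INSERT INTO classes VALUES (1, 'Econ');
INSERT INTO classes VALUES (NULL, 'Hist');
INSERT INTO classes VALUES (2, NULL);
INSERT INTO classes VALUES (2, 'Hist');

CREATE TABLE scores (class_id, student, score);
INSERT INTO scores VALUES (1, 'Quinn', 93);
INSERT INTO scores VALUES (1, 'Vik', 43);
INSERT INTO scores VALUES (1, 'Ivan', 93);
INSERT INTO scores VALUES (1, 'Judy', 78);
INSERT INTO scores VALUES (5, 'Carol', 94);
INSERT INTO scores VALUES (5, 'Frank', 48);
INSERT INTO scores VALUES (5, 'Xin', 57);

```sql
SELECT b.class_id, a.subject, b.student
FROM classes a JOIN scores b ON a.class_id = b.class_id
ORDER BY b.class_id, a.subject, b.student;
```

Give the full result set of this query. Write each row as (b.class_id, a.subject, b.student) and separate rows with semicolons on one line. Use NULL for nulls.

(1, Econ, Ivan); (1, Econ, Judy); (1, Econ, Quinn); (1, Econ, Vik); (1, Law, Ivan); (1, Law, Judy); (1, Law, Quinn); (1, Law, Vik); (5, Bio, Carol); (5, Bio, Frank); (5, Bio, Xin)

INNER JOIN keeps only pairs where the ON condition holds.
Matching on a.class_id = b.class_id. A NULL in a compared column never satisfies the condition.
- a row (class_id=5): matches 3 b row(s) → 3 output row(s).
- a row (class_id=1): matches 4 b row(s) → 4 output row(s).
- a row (class_id=1): matches 4 b row(s) → 4 output row(s).
- a row (class_id=NULL): no match → dropped.
- a row (class_id=2): no match → dropped.
- a row (class_id=2): no match → dropped.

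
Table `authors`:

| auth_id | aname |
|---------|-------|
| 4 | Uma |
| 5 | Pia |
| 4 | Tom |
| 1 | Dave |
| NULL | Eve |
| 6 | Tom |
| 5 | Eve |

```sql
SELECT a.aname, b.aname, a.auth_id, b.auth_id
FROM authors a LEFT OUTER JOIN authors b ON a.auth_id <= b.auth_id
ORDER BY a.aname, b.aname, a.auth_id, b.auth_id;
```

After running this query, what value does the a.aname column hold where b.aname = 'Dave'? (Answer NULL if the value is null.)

Dave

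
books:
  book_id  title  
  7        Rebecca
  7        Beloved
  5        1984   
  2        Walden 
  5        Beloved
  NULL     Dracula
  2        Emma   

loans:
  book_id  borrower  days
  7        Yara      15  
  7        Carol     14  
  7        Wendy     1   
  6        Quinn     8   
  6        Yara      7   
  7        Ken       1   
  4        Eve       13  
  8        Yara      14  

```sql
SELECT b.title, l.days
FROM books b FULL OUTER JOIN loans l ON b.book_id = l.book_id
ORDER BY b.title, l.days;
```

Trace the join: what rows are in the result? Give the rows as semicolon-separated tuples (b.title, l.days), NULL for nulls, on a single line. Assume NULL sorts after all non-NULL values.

(1984, NULL); (Beloved, 1); (Beloved, 1); (Beloved, 14); (Beloved, 15); (Beloved, NULL); (Dracula, NULL); (Emma, NULL); (Rebecca, 1); (Rebecca, 1); (Rebecca, 14); (Rebecca, 15); (Walden, NULL); (NULL, 7); (NULL, 8); (NULL, 13); (NULL, 14)

FULL OUTER JOIN keeps every row from both sides; unmatched rows get NULL for the other side's columns.
Matching on b.book_id = l.book_id. A NULL in a compared column never satisfies the condition.
Matched pairs: 8; unmatched b rows kept: 5; unmatched l rows kept: 4.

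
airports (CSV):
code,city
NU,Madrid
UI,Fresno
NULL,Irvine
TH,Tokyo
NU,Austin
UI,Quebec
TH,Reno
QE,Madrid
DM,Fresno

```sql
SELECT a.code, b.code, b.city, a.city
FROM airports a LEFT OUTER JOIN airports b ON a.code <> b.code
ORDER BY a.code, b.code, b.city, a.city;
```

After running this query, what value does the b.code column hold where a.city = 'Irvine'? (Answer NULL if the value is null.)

NULL

LEFT JOIN keeps every row from `airports a`; unmatched rows get NULL for `airports b`'s columns.
Matching on a.code <> b.code. A NULL in a compared column never satisfies the condition.
Matched pairs: 50; unmatched a rows kept: 1.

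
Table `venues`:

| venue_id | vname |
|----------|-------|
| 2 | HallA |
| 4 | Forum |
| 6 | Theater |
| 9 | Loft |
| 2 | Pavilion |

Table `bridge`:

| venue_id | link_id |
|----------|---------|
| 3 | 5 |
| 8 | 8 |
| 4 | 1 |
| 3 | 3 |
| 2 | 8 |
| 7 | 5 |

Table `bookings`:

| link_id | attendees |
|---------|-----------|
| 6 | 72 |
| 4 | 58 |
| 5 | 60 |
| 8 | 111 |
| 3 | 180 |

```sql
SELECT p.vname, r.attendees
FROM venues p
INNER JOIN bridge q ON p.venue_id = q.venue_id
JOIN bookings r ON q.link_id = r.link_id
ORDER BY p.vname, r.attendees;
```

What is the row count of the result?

Step 1 — p INNER JOIN q on venue_id → 3 row(s).
Then INNER JOIN `bookings r` on link_id: keep only rows whose q.link_id appears in r.
Result: 2 row(s).

2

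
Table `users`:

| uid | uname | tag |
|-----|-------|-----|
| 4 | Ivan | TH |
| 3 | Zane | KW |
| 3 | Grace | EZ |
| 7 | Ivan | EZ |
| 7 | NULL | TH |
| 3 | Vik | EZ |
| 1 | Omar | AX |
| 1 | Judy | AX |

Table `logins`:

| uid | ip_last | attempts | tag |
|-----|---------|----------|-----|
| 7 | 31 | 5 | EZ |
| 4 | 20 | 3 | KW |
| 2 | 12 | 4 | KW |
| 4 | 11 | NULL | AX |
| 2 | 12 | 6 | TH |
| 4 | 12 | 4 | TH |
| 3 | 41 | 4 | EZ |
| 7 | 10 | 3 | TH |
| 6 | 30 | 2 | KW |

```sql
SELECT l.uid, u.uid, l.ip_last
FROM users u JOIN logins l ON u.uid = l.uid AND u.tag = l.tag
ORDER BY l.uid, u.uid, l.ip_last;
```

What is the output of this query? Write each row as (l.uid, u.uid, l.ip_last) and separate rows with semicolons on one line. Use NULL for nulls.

(3, 3, 41); (3, 3, 41); (4, 4, 12); (7, 7, 10); (7, 7, 31)

INNER JOIN keeps only pairs where the ON condition holds.
Matching on u.uid = l.uid AND u.tag = l.tag.
Matched pairs: 5.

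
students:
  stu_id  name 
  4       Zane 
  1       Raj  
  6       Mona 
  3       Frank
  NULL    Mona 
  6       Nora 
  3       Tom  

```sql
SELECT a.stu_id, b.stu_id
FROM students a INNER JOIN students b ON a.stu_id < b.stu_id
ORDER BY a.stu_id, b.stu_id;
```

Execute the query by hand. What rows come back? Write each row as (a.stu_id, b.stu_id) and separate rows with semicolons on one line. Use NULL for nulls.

(1, 3); (1, 3); (1, 4); (1, 6); (1, 6); (3, 4); (3, 4); (3, 6); (3, 6); (3, 6); (3, 6); (4, 6); (4, 6)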